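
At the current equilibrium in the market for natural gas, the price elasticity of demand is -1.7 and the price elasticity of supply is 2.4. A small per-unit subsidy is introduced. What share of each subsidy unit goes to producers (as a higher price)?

Producer share = 17/41

For a small subsidy around the equilibrium, the benefit split depends on the relative slopes, which at a point are proportional to the elasticities.
Buyer share = εs/(εs + |εd|) = 2.4/(2.4 + 1.7) = 24/41; seller share = |εd|/(εs + |εd|) = 17/41.
So producers capture 17/41 of the subsidy.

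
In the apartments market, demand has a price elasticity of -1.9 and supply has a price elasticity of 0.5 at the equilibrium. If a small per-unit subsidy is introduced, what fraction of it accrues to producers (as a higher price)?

For a small subsidy around the equilibrium, the benefit split depends on the relative slopes, which at a point are proportional to the elasticities.
Buyer share = εs/(εs + |εd|) = 0.5/(0.5 + 1.9) = 5/24; seller share = |εd|/(εs + |εd|) = 19/24.
So producers capture 19/24 of the subsidy.

Producer share = 19/24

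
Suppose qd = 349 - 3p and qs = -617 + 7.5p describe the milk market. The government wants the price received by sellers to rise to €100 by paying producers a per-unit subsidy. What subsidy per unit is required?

At a seller price of 100, quantity supplied is -617 + 7.5·100 = 133.
Buyers absorb 133 only when they pay pb with 349 − 3·pb = 133, i.e. pb = 72.
s = ps − pb = 100 − 72 = 28.

Required subsidy s = €28 per unit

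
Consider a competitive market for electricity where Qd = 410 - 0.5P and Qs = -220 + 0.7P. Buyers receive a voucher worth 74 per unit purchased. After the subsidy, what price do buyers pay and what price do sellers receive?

Pre-subsidy: 410 - 0.5P = -220 + 0.7P gives P* = 525, Q* = 147.5.
With the rebate, buyers effectively pay Pb = Ps − 74, where Ps is the price sellers receive.
Demand in terms of Ps becomes Qd = 410 − 0.5(Ps − 74) = 447 - 0.5Ps. Setting this equal to supply: 447 - 0.5Ps = -220 + 0.7Ps, so Ps = 3335/6.
Buyers pay Pb = 3335/6 − 74 = 2891/6; Q' = -220 + 0.7·(3335/6) = 2029/12.

Buyers pay 2891/6; sellers receive 3335/6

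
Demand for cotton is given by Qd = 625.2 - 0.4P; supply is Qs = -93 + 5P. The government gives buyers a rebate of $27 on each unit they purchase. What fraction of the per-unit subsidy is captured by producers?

Pre-subsidy: 625.2 - 0.4P = -93 + 5P gives P* = 133, Q* = 572.
With the rebate, buyers effectively pay Pb = Ps − 27, where Ps is the price sellers receive.
Demand in terms of Ps becomes Qd = 625.2 − 0.4(Ps − 27) = 636 - 0.4Ps. Setting this equal to supply: 636 - 0.4Ps = -93 + 5Ps, so Ps = 135.
Buyers pay Pb = 135 − 27 = 108; Q' = -93 + 5·135 = 582.
Buyers' price falls by P* − Pb = 133 − 108 = 25; sellers' price rises by Ps − P* = 135 − 133 = 2.
So producers capture 2/27 = 2/27 of each unit of subsidy.

Producer share = 2/27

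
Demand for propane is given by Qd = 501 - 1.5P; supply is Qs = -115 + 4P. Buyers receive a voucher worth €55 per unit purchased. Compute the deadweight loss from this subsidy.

Pre-subsidy: 501 - 1.5P = -115 + 4P gives P* = 112, Q* = 333.
With the rebate, buyers effectively pay Pb = Ps − 55, where Ps is the price sellers receive.
Demand in terms of Ps becomes Qd = 501 − 1.5(Ps − 55) = 583.5 - 1.5Ps. Setting this equal to supply: 583.5 - 1.5Ps = -115 + 4Ps, so Ps = 127.
Buyers pay Pb = 127 − 55 = 72; Q' = -115 + 4·127 = 393.
The subsidy expands output by 393 − 333 = 60 past the efficient level; on those units the gap between marginal cost and willingness to pay runs from 0 up to 55.
DWL = ½ × 55 × 60 = 1650.

Deadweight loss = €1650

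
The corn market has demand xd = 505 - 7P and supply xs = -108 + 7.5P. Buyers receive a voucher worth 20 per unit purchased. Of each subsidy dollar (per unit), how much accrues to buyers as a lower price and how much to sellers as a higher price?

Buyers gain 300/29 per unit; sellers gain 280/29 per unit

Pre-subsidy: 505 - 7P = -108 + 7.5P gives P* = 1226/29, x* = 6063/29.
With the rebate, buyers effectively pay Pb = Ps − 20, where Ps is the price sellers receive.
Demand in terms of Ps becomes xd = 505 − 7(Ps − 20) = 645 - 7Ps. Setting this equal to supply: 645 - 7Ps = -108 + 7.5Ps, so Ps = 1506/29.
Buyers pay Pb = 1506/29 − 20 = 926/29; x' = -108 + 7.5·(1506/29) = 8163/29.
Buyers' price falls by P* − Pb = 1226/29 − 926/29 = 300/29; sellers' price rises by Ps − P* = 1506/29 − 1226/29 = 280/29.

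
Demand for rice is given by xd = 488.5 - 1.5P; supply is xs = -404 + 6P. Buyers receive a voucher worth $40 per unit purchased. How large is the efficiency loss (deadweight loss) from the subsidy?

Deadweight loss = $960

Pre-subsidy: 488.5 - 1.5P = -404 + 6P gives P* = 119, x* = 310.
With the rebate, buyers effectively pay Pb = Ps − 40, where Ps is the price sellers receive.
Demand in terms of Ps becomes xd = 488.5 − 1.5(Ps − 40) = 548.5 - 1.5Ps. Setting this equal to supply: 548.5 - 1.5Ps = -404 + 6Ps, so Ps = 127.
Buyers pay Pb = 127 − 40 = 87; x' = -404 + 6·127 = 358.
The subsidy expands output by 358 − 310 = 48 past the efficient level; on those units the gap between marginal cost and willingness to pay runs from 0 up to 40.
DWL = ½ × 40 × 48 = 960.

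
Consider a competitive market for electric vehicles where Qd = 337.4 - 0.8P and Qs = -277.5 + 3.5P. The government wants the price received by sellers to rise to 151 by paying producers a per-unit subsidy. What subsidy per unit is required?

At a seller price of 151, quantity supplied is -277.5 + 3.5·151 = 251.
Buyers absorb 251 only when they pay Pb with 337.4 − 0.8·Pb = 251, i.e. Pb = 108.
s = Ps − Pb = 151 − 108 = 43.

Required subsidy s = 43 per unit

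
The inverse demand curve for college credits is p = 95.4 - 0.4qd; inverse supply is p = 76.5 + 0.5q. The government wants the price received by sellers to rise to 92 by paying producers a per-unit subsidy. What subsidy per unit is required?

At a seller price of 92, quantity supplied is -153 + 2·92 = 31.
Buyers absorb 31 only when they pay pb = 95.4 − 0.4·31 = 83.
s = ps − pb = 92 − 83 = 9.

Required subsidy s = 9 per unit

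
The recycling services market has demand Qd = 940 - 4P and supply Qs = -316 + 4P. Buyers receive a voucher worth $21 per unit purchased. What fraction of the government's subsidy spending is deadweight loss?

DWL / government spending = 7/118

Pre-subsidy: 940 - 4P = -316 + 4P gives P* = 157, Q* = 312.
With the rebate, buyers effectively pay Pb = Ps − 21, where Ps is the price sellers receive.
Demand in terms of Ps becomes Qd = 940 − 4(Ps − 21) = 1024 - 4Ps. Setting this equal to supply: 1024 - 4Ps = -316 + 4Ps, so Ps = 167.5.
Buyers pay Pb = 167.5 − 21 = 146.5; Q' = -316 + 4·167.5 = 354.
ΔCS = ½(312 + 354)(157 − 146.5) = 3496.5; ΔPS = ½(312 + 354)(167.5 − 157) = 3496.5.
Government spending = 21 × 354 = 7434.
DWL = ½ × 21 × (354 − 312) = 441; fraction = 441 / 7434 = 7/118.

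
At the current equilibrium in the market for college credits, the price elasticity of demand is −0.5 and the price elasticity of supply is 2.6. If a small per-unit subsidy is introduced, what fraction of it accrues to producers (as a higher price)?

For a small subsidy around the equilibrium, the benefit split depends on the relative slopes, which at a point are proportional to the elasticities.
Buyer share = εs/(εs + |εd|) = 2.6/(2.6 + 0.5) = 26/31; seller share = |εd|/(εs + |εd|) = 5/31.
So producers capture 5/31 of the subsidy.

Producer share = 5/31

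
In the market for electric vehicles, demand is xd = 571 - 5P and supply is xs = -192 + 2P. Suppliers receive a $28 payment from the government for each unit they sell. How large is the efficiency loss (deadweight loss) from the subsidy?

Pre-subsidy: 571 - 5P = -192 + 2P gives P* = 109, x* = 26.
With the subsidy, sellers receive Ps = Pb + 28 for each unit, where Pb is the price buyers pay.
Supply in terms of Pb becomes xs = -192 + 2(Pb + 28) = -136 + 2Pb. Setting this equal to demand: 571 - 5Pb = -136 + 2Pb, so Pb = 101.
Sellers receive Ps = 101 + 28 = 129; x' = 571 − 5·101 = 66.
The subsidy expands output by 66 − 26 = 40 past the efficient level; on those units the gap between marginal cost and willingness to pay runs from 0 up to 28.
DWL = ½ × 28 × 40 = 560.

Deadweight loss = $560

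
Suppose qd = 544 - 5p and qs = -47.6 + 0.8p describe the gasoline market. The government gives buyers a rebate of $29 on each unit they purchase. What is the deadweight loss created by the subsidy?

Deadweight loss = $290

Pre-subsidy: 544 - 5p = -47.6 + 0.8p gives p* = 102, q* = 34.
With the rebate, buyers effectively pay pb = ps − 29, where ps is the price sellers receive.
Demand in terms of ps becomes qd = 544 − 5(ps − 29) = 689 - 5ps. Setting this equal to supply: 689 - 5ps = -47.6 + 0.8ps, so ps = 127.
Buyers pay pb = 127 − 29 = 98; q' = -47.6 + 0.8·127 = 54.
The subsidy expands output by 54 − 34 = 20 past the efficient level; on those units the gap between marginal cost and willingness to pay runs from 0 up to 29.
DWL = ½ × 29 × 20 = 290.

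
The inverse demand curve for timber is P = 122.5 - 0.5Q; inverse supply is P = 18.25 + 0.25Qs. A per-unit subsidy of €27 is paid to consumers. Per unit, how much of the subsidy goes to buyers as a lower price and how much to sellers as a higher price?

Buyers gain €18 per unit; sellers gain €9 per unit

Pre-subsidy: 122.5 - 0.5Q = 18.25 + 0.25Q gives Q* = 139 and P* = 53.
With the rebate, buyers effectively pay Pb = Ps − 27, where Ps is the price sellers receive.
On the curves, Pb = 122.5 - 0.5Q and Ps = 18.25 + 0.25Q; the wedge Ps − Pb = 27 gives 18.25 + 0.25Q − (122.5 - 0.5Q) = 27, so Q' = 175.
Then Pb = 122.5 − 0.5·175 = 35 and Ps = 18.25 + 0.25·175 = 62.
Buyers' price falls by P* − Pb = 53 − 35 = 18; sellers' price rises by Ps − P* = 62 − 53 = 9.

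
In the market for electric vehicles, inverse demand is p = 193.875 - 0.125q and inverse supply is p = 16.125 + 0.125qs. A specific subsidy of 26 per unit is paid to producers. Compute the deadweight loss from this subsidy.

Deadweight loss = 1352

Pre-subsidy: 193.875 - 0.125q = 16.125 + 0.125q gives q* = 711 and p* = 105.
With the subsidy, sellers receive ps = pb + 26 for each unit, where pb is the price buyers pay.
On the curves, pb = 193.875 - 0.125q and ps = 16.125 + 0.125q; the wedge ps − pb = 26 gives 16.125 + 0.125q − (193.875 - 0.125q) = 26, so q' = 815.
Then pb = 193.875 − 0.125·815 = 92 and ps = 16.125 + 0.125·815 = 118.
The subsidy expands output by 815 − 711 = 104 past the efficient level; on those units the gap between marginal cost and willingness to pay runs from 0 up to 26.
DWL = ½ × 26 × 104 = 1352.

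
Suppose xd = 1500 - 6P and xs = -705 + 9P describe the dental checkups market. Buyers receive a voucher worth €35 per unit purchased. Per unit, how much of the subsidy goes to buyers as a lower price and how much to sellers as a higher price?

Buyers gain €21 per unit; sellers gain €14 per unit

Pre-subsidy: 1500 - 6P = -705 + 9P gives P* = 147, x* = 618.
With the rebate, buyers effectively pay Pb = Ps − 35, where Ps is the price sellers receive.
Demand in terms of Ps becomes xd = 1500 − 6(Ps − 35) = 1710 - 6Ps. Setting this equal to supply: 1710 - 6Ps = -705 + 9Ps, so Ps = 161.
Buyers pay Pb = 161 − 35 = 126; x' = -705 + 9·161 = 744.
Buyers' price falls by P* − Pb = 147 − 126 = 21; sellers' price rises by Ps − P* = 161 − 147 = 14.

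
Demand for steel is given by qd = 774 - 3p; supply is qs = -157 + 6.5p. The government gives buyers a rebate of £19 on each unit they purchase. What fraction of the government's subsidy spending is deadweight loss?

Pre-subsidy: 774 - 3p = -157 + 6.5p gives p* = 98, q* = 480.
With the rebate, buyers effectively pay pb = ps − 19, where ps is the price sellers receive.
Demand in terms of ps becomes qd = 774 − 3(ps − 19) = 831 - 3ps. Setting this equal to supply: 831 - 3ps = -157 + 6.5ps, so ps = 104.
Buyers pay pb = 104 − 19 = 85; q' = -157 + 6.5·104 = 519.
ΔCS = ½(480 + 519)(98 − 85) = 6493.5; ΔPS = ½(480 + 519)(104 − 98) = 2997.
Government spending = 19 × 519 = 9861.
DWL = ½ × 19 × (519 − 480) = 370.5; fraction = 370.5 / 9861 = 13/346.

DWL / government spending = 13/346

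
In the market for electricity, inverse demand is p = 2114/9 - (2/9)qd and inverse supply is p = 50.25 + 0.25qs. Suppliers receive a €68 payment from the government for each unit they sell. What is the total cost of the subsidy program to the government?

Government cost = €36380

Pre-subsidy: 2114/9 - (2/9)q = 50.25 + 0.25q gives q* = 391 and p* = 148.
With the subsidy, sellers receive ps = pb + 68 for each unit, where pb is the price buyers pay.
On the curves, pb = 2114/9 - (2/9)q and ps = 50.25 + 0.25q; the wedge ps − pb = 68 gives 50.25 + 0.25q − (2114/9 - (2/9)q) = 68, so q' = 535.
Then pb = 2114/9 − (2/9)·535 = 116 and ps = 50.25 + 0.25·535 = 184.
Government outlay = subsidy × quantity = 68 × 535 = 36380.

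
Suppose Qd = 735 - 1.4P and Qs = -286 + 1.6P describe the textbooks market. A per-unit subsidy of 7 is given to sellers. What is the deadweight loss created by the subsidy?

Deadweight loss = 1372/75

Pre-subsidy: 735 - 1.4P = -286 + 1.6P gives P* = 1021/3, Q* = 3878/15.
With the subsidy, sellers receive Ps = Pb + 7 for each unit, where Pb is the price buyers pay.
Supply in terms of Pb becomes Qs = -286 + 1.6(Pb + 7) = -274.8 + 1.6Pb. Setting this equal to demand: 735 - 1.4Pb = -274.8 + 1.6Pb, so Pb = 336.6.
Sellers receive Ps = 336.6 + 7 = 343.6; Q' = 735 − 1.4·336.6 = 263.76.
The subsidy expands output by 263.76 − 3878/15 = 392/75 past the efficient level; on those units the gap between marginal cost and willingness to pay runs from 0 up to 7.
DWL = ½ × 7 × 392/75 = 1372/75.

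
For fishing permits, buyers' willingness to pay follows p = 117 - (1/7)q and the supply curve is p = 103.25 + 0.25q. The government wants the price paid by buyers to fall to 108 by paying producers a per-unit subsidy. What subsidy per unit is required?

Required subsidy s = 11 per unit

At a buyer price of 108, quantity demanded is 819 − 7·108 = 63.
Sellers supply 63 only when they receive ps = 103.25 + 0.25·63 = 119.
s = ps − pb = 119 − 108 = 11.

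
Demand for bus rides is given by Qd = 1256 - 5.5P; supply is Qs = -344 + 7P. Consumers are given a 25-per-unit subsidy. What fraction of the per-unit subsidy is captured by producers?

Pre-subsidy: 1256 - 5.5P = -344 + 7P gives P* = 128, Q* = 552.
With the rebate, buyers effectively pay Pb = Ps − 25, where Ps is the price sellers receive.
Demand in terms of Ps becomes Qd = 1256 − 5.5(Ps − 25) = 1393.5 - 5.5Ps. Setting this equal to supply: 1393.5 - 5.5Ps = -344 + 7Ps, so Ps = 139.
Buyers pay Pb = 139 − 25 = 114; Q' = -344 + 7·139 = 629.
Buyers' price falls by P* − Pb = 128 − 114 = 14; sellers' price rises by Ps − P* = 139 − 128 = 11.
So producers capture 11/25 = 0.44 of each unit of subsidy.

Producer share = 0.44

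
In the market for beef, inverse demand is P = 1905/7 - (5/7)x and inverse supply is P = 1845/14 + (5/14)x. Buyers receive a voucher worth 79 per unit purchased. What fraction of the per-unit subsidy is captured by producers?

Pre-subsidy: 1905/7 - (5/7)x = 1845/14 + (5/14)x gives x* = 131 and P* = 1250/7.
With the rebate, buyers effectively pay Pb = Ps − 79, where Ps is the price sellers receive.
On the curves, Pb = 1905/7 - (5/7)x and Ps = 1845/14 + (5/14)x; the wedge Ps − Pb = 79 gives 1845/14 + (5/14)x − (1905/7 - (5/7)x) = 79, so x' = 3071/15.
Then Pb = 1905/7 − (5/7)·(3071/15) = 2644/21 and Ps = 1845/14 + (5/14)·(3071/15) = 4303/21.
Buyers' price falls by P* − Pb = 1250/7 − 2644/21 = 158/3; sellers' price rises by Ps − P* = 4303/21 − 1250/7 = 79/3.
So producers capture (79/3)/79 = 1/3 of each unit of subsidy.

Producer share = 1/3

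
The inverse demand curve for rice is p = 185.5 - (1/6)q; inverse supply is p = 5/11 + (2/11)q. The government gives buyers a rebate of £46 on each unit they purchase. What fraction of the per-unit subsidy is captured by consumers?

Consumer share = 11/23

Pre-subsidy: 185.5 - (1/6)q = 5/11 + (2/11)q gives q* = 531 and p* = 97.
With the rebate, buyers effectively pay pb = ps − 46, where ps is the price sellers receive.
On the curves, pb = 185.5 - (1/6)q and ps = 5/11 + (2/11)q; the wedge ps − pb = 46 gives 5/11 + (2/11)q − (185.5 - (1/6)q) = 46, so q' = 663.
Then pb = 185.5 − (1/6)·663 = 75 and ps = 5/11 + (2/11)·663 = 121.
Buyers' price falls by p* − pb = 97 − 75 = 22; sellers' price rises by ps − p* = 121 − 97 = 24.
So consumers capture 22/46 = 11/23 of each unit of subsidy.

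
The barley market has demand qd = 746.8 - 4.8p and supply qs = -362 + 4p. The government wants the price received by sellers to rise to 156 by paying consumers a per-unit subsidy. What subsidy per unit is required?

Required subsidy s = 55 per unit

At a seller price of 156, quantity supplied is -362 + 4·156 = 262.
Buyers absorb 262 only when they pay pb with 746.8 − 4.8·pb = 262, i.e. pb = 101.
s = ps − pb = 156 − 101 = 55.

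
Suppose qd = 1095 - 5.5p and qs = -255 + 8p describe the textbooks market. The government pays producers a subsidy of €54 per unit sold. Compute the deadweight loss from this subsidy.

Deadweight loss = €4752

Pre-subsidy: 1095 - 5.5p = -255 + 8p gives p* = 100, q* = 545.
With the subsidy, sellers receive ps = pb + 54 for each unit, where pb is the price buyers pay.
Supply in terms of pb becomes qs = -255 + 8(pb + 54) = 177 + 8pb. Setting this equal to demand: 1095 - 5.5pb = 177 + 8pb, so pb = 68.
Sellers receive ps = 68 + 54 = 122; q' = 1095 − 5.5·68 = 721.
The subsidy expands output by 721 − 545 = 176 past the efficient level; on those units the gap between marginal cost and willingness to pay runs from 0 up to 54.
DWL = ½ × 54 × 176 = 4752.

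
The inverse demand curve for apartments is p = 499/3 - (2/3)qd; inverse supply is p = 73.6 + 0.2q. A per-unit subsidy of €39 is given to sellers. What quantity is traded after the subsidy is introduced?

q' = 152

Pre-subsidy: 499/3 - (2/3)q = 73.6 + 0.2q gives q* = 107 and p* = 95.
With the subsidy, sellers receive ps = pb + 39 for each unit, where pb is the price buyers pay.
On the curves, pb = 499/3 - (2/3)q and ps = 73.6 + 0.2q; the wedge ps − pb = 39 gives 73.6 + 0.2q − (499/3 - (2/3)q) = 39, so q' = 152.
Then pb = 499/3 − (2/3)·152 = 65 and ps = 73.6 + 0.2·152 = 104.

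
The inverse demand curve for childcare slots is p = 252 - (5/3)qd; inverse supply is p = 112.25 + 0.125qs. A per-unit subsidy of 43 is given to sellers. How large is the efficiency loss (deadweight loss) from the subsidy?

Deadweight loss = 516

Pre-subsidy: 252 - (5/3)q = 112.25 + 0.125q gives q* = 78 and p* = 122.
With the subsidy, sellers receive ps = pb + 43 for each unit, where pb is the price buyers pay.
On the curves, pb = 252 - (5/3)q and ps = 112.25 + 0.125q; the wedge ps − pb = 43 gives 112.25 + 0.125q − (252 - (5/3)q) = 43, so q' = 102.
Then pb = 252 − (5/3)·102 = 82 and ps = 112.25 + 0.125·102 = 125.
The subsidy expands output by 102 − 78 = 24 past the efficient level; on those units the gap between marginal cost and willingness to pay runs from 0 up to 43.
DWL = ½ × 43 × 24 = 516.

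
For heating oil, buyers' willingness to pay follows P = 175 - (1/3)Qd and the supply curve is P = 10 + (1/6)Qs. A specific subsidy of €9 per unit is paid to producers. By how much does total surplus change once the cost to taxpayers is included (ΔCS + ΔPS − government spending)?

Pre-subsidy: 175 - (1/3)Q = 10 + (1/6)Q gives Q* = 330 and P* = 65.
With the subsidy, sellers receive Ps = Pb + 9 for each unit, where Pb is the price buyers pay.
On the curves, Pb = 175 - (1/3)Q and Ps = 10 + (1/6)Q; the wedge Ps − Pb = 9 gives 10 + (1/6)Q − (175 - (1/3)Q) = 9, so Q' = 348.
Then Pb = 175 − (1/3)·348 = 59 and Ps = 10 + (1/6)·348 = 68.
ΔCS = ½(330 + 348)(65 − 59) = 2034; ΔPS = ½(330 + 348)(68 − 65) = 1017.
Government spending = 9 × 348 = 3132.
Net change = 2034 + 1017 − 3132 = -81. The loss equals the DWL triangle ½·9·18.

Net change in total surplus = -€81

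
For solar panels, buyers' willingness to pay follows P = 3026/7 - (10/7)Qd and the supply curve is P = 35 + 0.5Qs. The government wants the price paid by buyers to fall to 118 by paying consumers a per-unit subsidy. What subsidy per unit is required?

At a buyer price of 118, quantity demanded is 302.6 − 0.7·118 = 220.
Sellers supply 220 only when they receive Ps = 35 + 0.5·220 = 145.
s = Ps − Pb = 145 − 118 = 27.

Required subsidy s = 27 per unit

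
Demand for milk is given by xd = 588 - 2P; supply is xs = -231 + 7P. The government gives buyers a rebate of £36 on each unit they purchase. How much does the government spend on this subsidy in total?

Pre-subsidy: 588 - 2P = -231 + 7P gives P* = 91, x* = 406.
With the rebate, buyers effectively pay Pb = Ps − 36, where Ps is the price sellers receive.
Demand in terms of Ps becomes xd = 588 − 2(Ps − 36) = 660 - 2Ps. Setting this equal to supply: 660 - 2Ps = -231 + 7Ps, so Ps = 99.
Buyers pay Pb = 99 − 36 = 63; x' = -231 + 7·99 = 462.
Government outlay = subsidy × quantity = 36 × 462 = 16632.

Government cost = £16632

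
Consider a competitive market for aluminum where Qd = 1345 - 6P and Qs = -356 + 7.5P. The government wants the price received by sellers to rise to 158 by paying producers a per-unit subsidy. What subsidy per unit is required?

Required subsidy s = 72 per unit

At a seller price of 158, quantity supplied is -356 + 7.5·158 = 829.
Buyers absorb 829 only when they pay Pb with 1345 − 6·Pb = 829, i.e. Pb = 86.
s = Ps − Pb = 158 − 86 = 72.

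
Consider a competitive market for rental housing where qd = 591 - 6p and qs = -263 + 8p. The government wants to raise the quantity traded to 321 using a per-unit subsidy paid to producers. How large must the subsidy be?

Required subsidy s = 28 per unit

At q = 321, invert demand for the buyer price: pb = (591 − 321)/6 = 45; invert supply for the seller price: ps = (321 − (-263))/8 = 73.
The subsidy must fill the gap: s = ps − pb = 73 − 45 = 28.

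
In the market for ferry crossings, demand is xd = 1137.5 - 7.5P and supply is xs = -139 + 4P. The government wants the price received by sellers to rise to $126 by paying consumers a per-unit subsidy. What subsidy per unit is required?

Required subsidy s = $23 per unit

At a seller price of 126, quantity supplied is -139 + 4·126 = 365.
Buyers absorb 365 only when they pay Pb with 1137.5 − 7.5·Pb = 365, i.e. Pb = 103.
s = Ps − Pb = 126 − 103 = 23.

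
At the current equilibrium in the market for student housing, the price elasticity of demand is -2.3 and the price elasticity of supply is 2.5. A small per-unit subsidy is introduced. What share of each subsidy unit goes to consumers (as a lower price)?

Consumer share = 25/48

For a small subsidy around the equilibrium, the benefit split depends on the relative slopes, which at a point are proportional to the elasticities.
Buyer share = εs/(εs + |εd|) = 2.5/(2.5 + 2.3) = 25/48; seller share = |εd|/(εs + |εd|) = 23/48.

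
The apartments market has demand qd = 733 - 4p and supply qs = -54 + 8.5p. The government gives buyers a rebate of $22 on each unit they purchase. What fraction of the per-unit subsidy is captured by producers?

Pre-subsidy: 733 - 4p = -54 + 8.5p gives p* = 62.96, q* = 481.16.
With the rebate, buyers effectively pay pb = ps − 22, where ps is the price sellers receive.
Demand in terms of ps becomes qd = 733 − 4(ps − 22) = 821 - 4ps. Setting this equal to supply: 821 - 4ps = -54 + 8.5ps, so ps = 70.
Buyers pay pb = 70 − 22 = 48; q' = -54 + 8.5·70 = 541.
Buyers' price falls by p* − pb = 62.96 − 48 = 14.96; sellers' price rises by ps − p* = 70 − 62.96 = 7.04.
So producers capture 7.04/22 = 0.32 of each unit of subsidy.

Producer share = 0.32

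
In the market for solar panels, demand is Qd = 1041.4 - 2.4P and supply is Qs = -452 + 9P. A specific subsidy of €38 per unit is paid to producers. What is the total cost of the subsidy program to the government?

Pre-subsidy: 1041.4 - 2.4P = -452 + 9P gives P* = 131, Q* = 727.
With the subsidy, sellers receive Ps = Pb + 38 for each unit, where Pb is the price buyers pay.
Supply in terms of Pb becomes Qs = -452 + 9(Pb + 38) = -110 + 9Pb. Setting this equal to demand: 1041.4 - 2.4Pb = -110 + 9Pb, so Pb = 101.
Sellers receive Ps = 101 + 38 = 139; Q' = 1041.4 − 2.4·101 = 799.
Government outlay = subsidy × quantity = 38 × 799 = 30362.

Government cost = €30362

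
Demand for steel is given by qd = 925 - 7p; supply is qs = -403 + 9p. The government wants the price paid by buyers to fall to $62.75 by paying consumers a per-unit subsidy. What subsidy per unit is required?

Required subsidy s = $36 per unit

At a buyer price of 62.75, quantity demanded is 925 − 7·62.75 = 485.75.
Sellers supply 485.75 only when they receive ps with -403 + 9·ps = 485.75, i.e. ps = 98.75.
s = ps − pb = 98.75 − 62.75 = 36.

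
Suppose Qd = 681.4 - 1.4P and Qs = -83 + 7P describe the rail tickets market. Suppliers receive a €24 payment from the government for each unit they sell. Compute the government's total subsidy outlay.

Pre-subsidy: 681.4 - 1.4P = -83 + 7P gives P* = 91, Q* = 554.
With the subsidy, sellers receive Ps = Pb + 24 for each unit, where Pb is the price buyers pay.
Supply in terms of Pb becomes Qs = -83 + 7(Pb + 24) = 85 + 7Pb. Setting this equal to demand: 681.4 - 1.4Pb = 85 + 7Pb, so Pb = 71.
Sellers receive Ps = 71 + 24 = 95; Q' = 681.4 − 1.4·71 = 582.
Government outlay = subsidy × quantity = 24 × 582 = 13968.

Government cost = €13968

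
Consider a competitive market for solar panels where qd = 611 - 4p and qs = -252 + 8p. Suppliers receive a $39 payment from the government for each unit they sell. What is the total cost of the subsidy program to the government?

Government cost = $16666

Pre-subsidy: 611 - 4p = -252 + 8p gives p* = 863/12, q* = 970/3.
With the subsidy, sellers receive ps = pb + 39 for each unit, where pb is the price buyers pay.
Supply in terms of pb becomes qs = -252 + 8(pb + 39) = 60 + 8pb. Setting this equal to demand: 611 - 4pb = 60 + 8pb, so pb = 551/12.
Sellers receive ps = 551/12 + 39 = 1019/12; q' = 611 − 4·(551/12) = 1282/3.
Government outlay = subsidy × quantity = 39 × 1282/3 = 16666.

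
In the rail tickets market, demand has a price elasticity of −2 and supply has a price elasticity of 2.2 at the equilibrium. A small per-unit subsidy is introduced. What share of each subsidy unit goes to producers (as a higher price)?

Producer share = 10/21

For a small subsidy around the equilibrium, the benefit split depends on the relative slopes, which at a point are proportional to the elasticities.
Buyer share = εs/(εs + |εd|) = 2.2/(2.2 + 2) = 11/21; seller share = |εd|/(εs + |εd|) = 10/21.
So producers capture 10/21 of the subsidy.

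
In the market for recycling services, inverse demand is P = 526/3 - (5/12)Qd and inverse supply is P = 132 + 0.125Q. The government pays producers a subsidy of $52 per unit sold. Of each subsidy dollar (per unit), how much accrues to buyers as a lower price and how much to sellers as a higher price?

Pre-subsidy: 526/3 - (5/12)Q = 132 + 0.125Q gives Q* = 80 and P* = 142.
With the subsidy, sellers receive Ps = Pb + 52 for each unit, where Pb is the price buyers pay.
On the curves, Pb = 526/3 - (5/12)Q and Ps = 132 + 0.125Q; the wedge Ps − Pb = 52 gives 132 + 0.125Q − (526/3 - (5/12)Q) = 52, so Q' = 176.
Then Pb = 526/3 − (5/12)·176 = 102 and Ps = 132 + 0.125·176 = 154.
Buyers' price falls by P* − Pb = 142 − 102 = 40; sellers' price rises by Ps − P* = 154 − 142 = 12.

Buyers gain $40 per unit; sellers gain $12 per unit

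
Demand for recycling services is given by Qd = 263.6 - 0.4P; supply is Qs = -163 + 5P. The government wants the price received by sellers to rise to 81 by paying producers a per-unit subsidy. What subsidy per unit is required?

Required subsidy s = 27 per unit

At a seller price of 81, quantity supplied is -163 + 5·81 = 242.
Buyers absorb 242 only when they pay Pb with 263.6 − 0.4·Pb = 242, i.e. Pb = 54.
s = Ps − Pb = 81 − 54 = 27.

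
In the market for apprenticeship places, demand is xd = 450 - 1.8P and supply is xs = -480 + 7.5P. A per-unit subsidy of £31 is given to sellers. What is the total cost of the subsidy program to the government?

Government cost = £9765

Pre-subsidy: 450 - 1.8P = -480 + 7.5P gives P* = 100, x* = 270.
With the subsidy, sellers receive Ps = Pb + 31 for each unit, where Pb is the price buyers pay.
Supply in terms of Pb becomes xs = -480 + 7.5(Pb + 31) = -247.5 + 7.5Pb. Setting this equal to demand: 450 - 1.8Pb = -247.5 + 7.5Pb, so Pb = 75.
Sellers receive Ps = 75 + 31 = 106; x' = 450 − 1.8·75 = 315.
Government outlay = subsidy × quantity = 31 × 315 = 9765.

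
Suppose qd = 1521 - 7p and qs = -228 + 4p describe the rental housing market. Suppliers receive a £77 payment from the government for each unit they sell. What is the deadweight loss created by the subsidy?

Pre-subsidy: 1521 - 7p = -228 + 4p gives p* = 159, q* = 408.
With the subsidy, sellers receive ps = pb + 77 for each unit, where pb is the price buyers pay.
Supply in terms of pb becomes qs = -228 + 4(pb + 77) = 80 + 4pb. Setting this equal to demand: 1521 - 7pb = 80 + 4pb, so pb = 131.
Sellers receive ps = 131 + 77 = 208; q' = 1521 − 7·131 = 604.
The subsidy expands output by 604 − 408 = 196 past the efficient level; on those units the gap between marginal cost and willingness to pay runs from 0 up to 77.
DWL = ½ × 77 × 196 = 7546.

Deadweight loss = £7546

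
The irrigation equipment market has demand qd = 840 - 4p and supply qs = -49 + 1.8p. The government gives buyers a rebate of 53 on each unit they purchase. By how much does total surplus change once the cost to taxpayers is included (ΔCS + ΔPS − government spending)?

Net change in total surplus = -50562/29

Pre-subsidy: 840 - 4p = -49 + 1.8p gives p* = 4445/29, q* = 6580/29.
With the rebate, buyers effectively pay pb = ps − 53, where ps is the price sellers receive.
Demand in terms of ps becomes qd = 840 − 4(ps − 53) = 1052 - 4ps. Setting this equal to supply: 1052 - 4ps = -49 + 1.8ps, so ps = 5505/29.
Buyers pay pb = 5505/29 − 53 = 3968/29; q' = -49 + 1.8·(5505/29) = 8488/29.
ΔCS = ½(6580/29 + 8488/29)(4445/29 − 3968/29) = 3593718/841; ΔPS = ½(6580/29 + 8488/29)(5505/29 − 4445/29) = 7986040/841.
Government spending = 53 × 8488/29 = 449864/29.
Net change = 3593718/841 + 7986040/841 − 449864/29 = -50562/29. The loss equals the DWL triangle ½·53·1908/29.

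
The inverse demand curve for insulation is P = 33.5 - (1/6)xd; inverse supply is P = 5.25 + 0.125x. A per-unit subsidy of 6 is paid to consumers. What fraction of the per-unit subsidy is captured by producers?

Producer share = 3/7

Pre-subsidy: 33.5 - (1/6)x = 5.25 + 0.125x gives x* = 678/7 and P* = 243/14.
With the rebate, buyers effectively pay Pb = Ps − 6, where Ps is the price sellers receive.
On the curves, Pb = 33.5 - (1/6)x and Ps = 5.25 + 0.125x; the wedge Ps − Pb = 6 gives 5.25 + 0.125x − (33.5 - (1/6)x) = 6, so x' = 822/7.
Then Pb = 33.5 − (1/6)·(822/7) = 195/14 and Ps = 5.25 + 0.125·(822/7) = 279/14.
Buyers' price falls by P* − Pb = 243/14 − 195/14 = 24/7; sellers' price rises by Ps − P* = 279/14 − 243/14 = 18/7.
So producers capture (18/7)/6 = 3/7 of each unit of subsidy.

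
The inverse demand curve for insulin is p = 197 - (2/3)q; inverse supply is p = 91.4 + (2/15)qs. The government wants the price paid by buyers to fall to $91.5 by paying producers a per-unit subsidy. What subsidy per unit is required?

At a buyer price of 91.5, quantity demanded is 295.5 − 1.5·91.5 = 158.25.
Sellers supply 158.25 only when they receive ps = 91.4 + (2/15)·158.25 = 112.5.
s = ps − pb = 112.5 − 91.5 = 21.

Required subsidy s = $21 per unit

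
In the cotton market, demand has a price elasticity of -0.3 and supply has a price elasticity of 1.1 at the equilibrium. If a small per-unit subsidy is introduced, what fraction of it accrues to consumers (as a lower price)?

Consumer share = 11/14

For a small subsidy around the equilibrium, the benefit split depends on the relative slopes, which at a point are proportional to the elasticities.
Buyer share = εs/(εs + |εd|) = 1.1/(1.1 + 0.3) = 11/14; seller share = |εd|/(εs + |εd|) = 3/14.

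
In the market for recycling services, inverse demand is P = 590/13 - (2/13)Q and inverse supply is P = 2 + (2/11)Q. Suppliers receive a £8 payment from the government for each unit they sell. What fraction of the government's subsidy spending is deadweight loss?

DWL / government spending = 13/167

Pre-subsidy: 590/13 - (2/13)Q = 2 + (2/11)Q gives Q* = 129.25 and P* = 25.5.
With the subsidy, sellers receive Ps = Pb + 8 for each unit, where Pb is the price buyers pay.
On the curves, Pb = 590/13 - (2/13)Q and Ps = 2 + (2/11)Q; the wedge Ps − Pb = 8 gives 2 + (2/11)Q − (590/13 - (2/13)Q) = 8, so Q' = 1837/12.
Then Pb = 590/13 − (2/13)·(1837/12) = 131/6 and Ps = 2 + (2/11)·(1837/12) = 179/6.
ΔCS = ½(129.25 + 1837/12)(25.5 − 131/6) = 9317/18; ΔPS = ½(129.25 + 1837/12)(179/6 − 25.5) = 11011/18.
Government spending = 8 × 1837/12 = 3674/3.
DWL = ½ × 8 × (1837/12 − 129.25) = 286/3; fraction = (286/3) / (3674/3) = 13/167.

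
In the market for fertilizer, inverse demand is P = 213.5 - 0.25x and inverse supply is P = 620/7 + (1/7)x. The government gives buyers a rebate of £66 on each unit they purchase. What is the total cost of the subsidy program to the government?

Pre-subsidy: 213.5 - 0.25x = 620/7 + (1/7)x gives x* = 318 and P* = 134.
With the rebate, buyers effectively pay Pb = Ps − 66, where Ps is the price sellers receive.
On the curves, Pb = 213.5 - 0.25x and Ps = 620/7 + (1/7)x; the wedge Ps − Pb = 66 gives 620/7 + (1/7)x − (213.5 - 0.25x) = 66, so x' = 486.
Then Pb = 213.5 − 0.25·486 = 92 and Ps = 620/7 + (1/7)·486 = 158.
Government outlay = subsidy × quantity = 66 × 486 = 32076.

Government cost = £32076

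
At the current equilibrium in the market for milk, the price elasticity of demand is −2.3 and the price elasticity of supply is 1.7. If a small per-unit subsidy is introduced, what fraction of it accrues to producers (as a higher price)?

For a small subsidy around the equilibrium, the benefit split depends on the relative slopes, which at a point are proportional to the elasticities.
Buyer share = εs/(εs + |εd|) = 1.7/(1.7 + 2.3) = 0.425; seller share = |εd|/(εs + |εd|) = 0.575.
So producers capture 0.575 of the subsidy.

Producer share = 0.575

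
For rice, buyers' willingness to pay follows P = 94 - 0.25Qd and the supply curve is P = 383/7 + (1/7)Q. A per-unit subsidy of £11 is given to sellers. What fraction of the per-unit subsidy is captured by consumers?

Consumer share = 7/11

Pre-subsidy: 94 - 0.25Q = 383/7 + (1/7)Q gives Q* = 100 and P* = 69.
With the subsidy, sellers receive Ps = Pb + 11 for each unit, where Pb is the price buyers pay.
On the curves, Pb = 94 - 0.25Q and Ps = 383/7 + (1/7)Q; the wedge Ps − Pb = 11 gives 383/7 + (1/7)Q − (94 - 0.25Q) = 11, so Q' = 128.
Then Pb = 94 − 0.25·128 = 62 and Ps = 383/7 + (1/7)·128 = 73.
Buyers' price falls by P* − Pb = 69 − 62 = 7; sellers' price rises by Ps − P* = 73 − 69 = 4.
So consumers capture 7/11 = 7/11 of each unit of subsidy.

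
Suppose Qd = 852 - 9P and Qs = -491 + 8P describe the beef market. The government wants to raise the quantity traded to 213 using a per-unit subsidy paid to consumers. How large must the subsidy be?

At Q = 213, invert demand for the buyer price: Pb = (852 − 213)/9 = 71; invert supply for the seller price: Ps = (213 − (-491))/8 = 88.
The subsidy must fill the gap: s = Ps − Pb = 88 − 71 = 17.

Required subsidy s = 17 per unit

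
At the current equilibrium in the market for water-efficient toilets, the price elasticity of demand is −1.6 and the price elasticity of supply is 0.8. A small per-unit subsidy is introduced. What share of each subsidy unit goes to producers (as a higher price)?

Producer share = 2/3

For a small subsidy around the equilibrium, the benefit split depends on the relative slopes, which at a point are proportional to the elasticities.
Buyer share = εs/(εs + |εd|) = 0.8/(0.8 + 1.6) = 1/3; seller share = |εd|/(εs + |εd|) = 2/3.
So producers capture 2/3 of the subsidy.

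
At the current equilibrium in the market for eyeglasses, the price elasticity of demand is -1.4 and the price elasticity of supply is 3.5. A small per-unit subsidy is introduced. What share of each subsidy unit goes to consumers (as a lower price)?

Consumer share = 5/7

For a small subsidy around the equilibrium, the benefit split depends on the relative slopes, which at a point are proportional to the elasticities.
Buyer share = εs/(εs + |εd|) = 3.5/(3.5 + 1.4) = 5/7; seller share = |εd|/(εs + |εd|) = 2/7.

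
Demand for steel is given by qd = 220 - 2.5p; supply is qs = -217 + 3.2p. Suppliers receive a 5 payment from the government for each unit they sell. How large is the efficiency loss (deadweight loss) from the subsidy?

Deadweight loss = 1000/57

Pre-subsidy: 220 - 2.5p = -217 + 3.2p gives p* = 230/3, q* = 85/3.
With the subsidy, sellers receive ps = pb + 5 for each unit, where pb is the price buyers pay.
Supply in terms of pb becomes qs = -217 + 3.2(pb + 5) = -201 + 3.2pb. Setting this equal to demand: 220 - 2.5pb = -201 + 3.2pb, so pb = 4210/57.
Sellers receive ps = 4210/57 + 5 = 4495/57; q' = 220 − 2.5·(4210/57) = 2015/57.
The subsidy expands output by 2015/57 − 85/3 = 400/57 past the efficient level; on those units the gap between marginal cost and willingness to pay runs from 0 up to 5.
DWL = ½ × 5 × 400/57 = 1000/57.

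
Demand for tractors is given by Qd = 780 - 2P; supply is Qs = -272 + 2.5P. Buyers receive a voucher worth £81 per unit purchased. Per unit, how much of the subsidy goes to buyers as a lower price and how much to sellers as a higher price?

Buyers gain £45 per unit; sellers gain £36 per unit

Pre-subsidy: 780 - 2P = -272 + 2.5P gives P* = 2104/9, Q* = 2812/9.
With the rebate, buyers effectively pay Pb = Ps − 81, where Ps is the price sellers receive.
Demand in terms of Ps becomes Qd = 780 − 2(Ps − 81) = 942 - 2Ps. Setting this equal to supply: 942 - 2Ps = -272 + 2.5Ps, so Ps = 2428/9.
Buyers pay Pb = 2428/9 − 81 = 1699/9; Q' = -272 + 2.5·(2428/9) = 3622/9.
Buyers' price falls by P* − Pb = 2104/9 − 1699/9 = 45; sellers' price rises by Ps − P* = 2428/9 − 2104/9 = 36.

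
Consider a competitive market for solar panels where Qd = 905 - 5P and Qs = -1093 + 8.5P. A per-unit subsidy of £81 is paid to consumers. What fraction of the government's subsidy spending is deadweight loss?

DWL / government spending = 17/56

Pre-subsidy: 905 - 5P = -1093 + 8.5P gives P* = 148, Q* = 165.
With the rebate, buyers effectively pay Pb = Ps − 81, where Ps is the price sellers receive.
Demand in terms of Ps becomes Qd = 905 − 5(Ps − 81) = 1310 - 5Ps. Setting this equal to supply: 1310 - 5Ps = -1093 + 8.5Ps, so Ps = 178.
Buyers pay Pb = 178 − 81 = 97; Q' = -1093 + 8.5·178 = 420.
ΔCS = ½(165 + 420)(148 − 97) = 14917.5; ΔPS = ½(165 + 420)(178 − 148) = 8775.
Government spending = 81 × 420 = 34020.
DWL = ½ × 81 × (420 − 165) = 10327.5; fraction = 10327.5 / 34020 = 17/56.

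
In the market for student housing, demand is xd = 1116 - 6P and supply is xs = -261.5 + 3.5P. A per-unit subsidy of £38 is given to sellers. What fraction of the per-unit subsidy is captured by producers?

Pre-subsidy: 1116 - 6P = -261.5 + 3.5P gives P* = 145, x* = 246.
With the subsidy, sellers receive Ps = Pb + 38 for each unit, where Pb is the price buyers pay.
Supply in terms of Pb becomes xs = -261.5 + 3.5(Pb + 38) = -128.5 + 3.5Pb. Setting this equal to demand: 1116 - 6Pb = -128.5 + 3.5Pb, so Pb = 131.
Sellers receive Ps = 131 + 38 = 169; x' = 1116 − 6·131 = 330.
Buyers' price falls by P* − Pb = 145 − 131 = 14; sellers' price rises by Ps − P* = 169 − 145 = 24.
So producers capture 24/38 = 12/19 of each unit of subsidy.

Producer share = 12/19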